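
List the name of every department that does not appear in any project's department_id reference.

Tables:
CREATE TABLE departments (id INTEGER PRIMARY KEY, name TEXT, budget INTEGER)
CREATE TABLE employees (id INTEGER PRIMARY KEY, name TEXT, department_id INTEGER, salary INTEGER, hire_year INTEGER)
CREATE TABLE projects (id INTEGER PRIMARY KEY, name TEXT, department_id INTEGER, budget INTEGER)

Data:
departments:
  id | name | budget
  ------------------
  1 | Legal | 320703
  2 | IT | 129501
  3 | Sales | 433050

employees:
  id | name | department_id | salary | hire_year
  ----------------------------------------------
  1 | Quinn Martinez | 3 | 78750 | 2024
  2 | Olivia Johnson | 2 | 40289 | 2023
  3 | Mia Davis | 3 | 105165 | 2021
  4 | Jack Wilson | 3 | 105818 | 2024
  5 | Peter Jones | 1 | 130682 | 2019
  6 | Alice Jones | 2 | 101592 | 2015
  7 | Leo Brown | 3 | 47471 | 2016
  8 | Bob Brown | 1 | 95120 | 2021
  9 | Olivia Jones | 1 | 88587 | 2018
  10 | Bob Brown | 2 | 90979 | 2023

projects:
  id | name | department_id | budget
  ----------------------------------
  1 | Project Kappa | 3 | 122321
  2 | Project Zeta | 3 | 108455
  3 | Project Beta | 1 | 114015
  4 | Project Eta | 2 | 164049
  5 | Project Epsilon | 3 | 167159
SELECT p.name FROM departments p LEFT JOIN projects c ON c.department_id = p.id WHERE c.id IS NULL

Execution result:
(no rows)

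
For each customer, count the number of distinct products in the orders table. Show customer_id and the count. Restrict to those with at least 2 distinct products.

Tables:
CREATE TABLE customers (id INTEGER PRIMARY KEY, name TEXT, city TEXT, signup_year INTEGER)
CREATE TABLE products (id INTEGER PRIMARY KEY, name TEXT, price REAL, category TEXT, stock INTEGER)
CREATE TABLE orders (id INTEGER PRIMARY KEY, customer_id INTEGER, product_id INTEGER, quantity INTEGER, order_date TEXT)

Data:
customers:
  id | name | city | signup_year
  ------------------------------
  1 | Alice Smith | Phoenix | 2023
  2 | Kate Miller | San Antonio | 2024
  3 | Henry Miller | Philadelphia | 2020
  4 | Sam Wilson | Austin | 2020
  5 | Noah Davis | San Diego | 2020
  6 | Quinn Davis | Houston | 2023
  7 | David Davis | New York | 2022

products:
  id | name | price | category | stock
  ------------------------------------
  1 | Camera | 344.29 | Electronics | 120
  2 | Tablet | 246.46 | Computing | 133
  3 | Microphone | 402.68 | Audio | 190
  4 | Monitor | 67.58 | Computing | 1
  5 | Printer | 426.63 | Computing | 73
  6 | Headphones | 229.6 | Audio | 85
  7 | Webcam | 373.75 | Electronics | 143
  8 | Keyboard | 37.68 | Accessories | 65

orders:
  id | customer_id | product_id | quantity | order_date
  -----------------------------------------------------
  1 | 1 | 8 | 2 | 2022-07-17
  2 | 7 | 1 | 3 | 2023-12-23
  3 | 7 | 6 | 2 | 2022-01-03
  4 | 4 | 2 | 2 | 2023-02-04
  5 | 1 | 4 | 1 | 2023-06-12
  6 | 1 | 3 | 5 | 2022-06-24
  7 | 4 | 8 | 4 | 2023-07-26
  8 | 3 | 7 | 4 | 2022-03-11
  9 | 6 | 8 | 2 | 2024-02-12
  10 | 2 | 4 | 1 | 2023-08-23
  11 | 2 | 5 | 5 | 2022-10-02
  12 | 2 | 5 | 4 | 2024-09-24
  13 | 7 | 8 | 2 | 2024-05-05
SELECT customer_id, COUNT(DISTINCT product_id) AS distinct_product_count FROM orders GROUP BY customer_id HAVING COUNT(DISTINCT product_id) >= 2

Execution result:
customer_id | distinct_product_count
1 | 3
2 | 2
4 | 2
7 | 3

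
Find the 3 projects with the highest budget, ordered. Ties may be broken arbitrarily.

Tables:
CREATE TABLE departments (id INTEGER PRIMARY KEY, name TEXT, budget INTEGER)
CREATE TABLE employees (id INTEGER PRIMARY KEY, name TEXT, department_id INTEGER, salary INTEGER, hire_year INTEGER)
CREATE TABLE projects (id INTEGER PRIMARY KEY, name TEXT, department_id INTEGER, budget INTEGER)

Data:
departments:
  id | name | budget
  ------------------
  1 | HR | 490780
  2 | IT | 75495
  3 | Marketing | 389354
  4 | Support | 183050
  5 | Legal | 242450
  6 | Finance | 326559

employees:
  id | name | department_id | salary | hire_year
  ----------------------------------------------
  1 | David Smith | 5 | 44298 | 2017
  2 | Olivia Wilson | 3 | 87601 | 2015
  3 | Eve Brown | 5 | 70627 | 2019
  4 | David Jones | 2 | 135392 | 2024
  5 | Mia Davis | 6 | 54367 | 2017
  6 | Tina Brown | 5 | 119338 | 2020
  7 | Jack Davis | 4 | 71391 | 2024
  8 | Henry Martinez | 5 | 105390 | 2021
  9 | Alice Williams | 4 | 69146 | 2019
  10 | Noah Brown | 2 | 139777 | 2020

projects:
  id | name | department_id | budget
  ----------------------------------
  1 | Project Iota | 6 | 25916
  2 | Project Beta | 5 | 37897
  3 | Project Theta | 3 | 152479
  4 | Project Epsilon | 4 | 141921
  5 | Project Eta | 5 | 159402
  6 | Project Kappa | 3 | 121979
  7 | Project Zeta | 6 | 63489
SELECT name, budget FROM projects ORDER BY budget DESC LIMIT 3

Execution result:
name | budget
Project Eta | 159402
Project Theta | 152479
Project Epsilon | 141921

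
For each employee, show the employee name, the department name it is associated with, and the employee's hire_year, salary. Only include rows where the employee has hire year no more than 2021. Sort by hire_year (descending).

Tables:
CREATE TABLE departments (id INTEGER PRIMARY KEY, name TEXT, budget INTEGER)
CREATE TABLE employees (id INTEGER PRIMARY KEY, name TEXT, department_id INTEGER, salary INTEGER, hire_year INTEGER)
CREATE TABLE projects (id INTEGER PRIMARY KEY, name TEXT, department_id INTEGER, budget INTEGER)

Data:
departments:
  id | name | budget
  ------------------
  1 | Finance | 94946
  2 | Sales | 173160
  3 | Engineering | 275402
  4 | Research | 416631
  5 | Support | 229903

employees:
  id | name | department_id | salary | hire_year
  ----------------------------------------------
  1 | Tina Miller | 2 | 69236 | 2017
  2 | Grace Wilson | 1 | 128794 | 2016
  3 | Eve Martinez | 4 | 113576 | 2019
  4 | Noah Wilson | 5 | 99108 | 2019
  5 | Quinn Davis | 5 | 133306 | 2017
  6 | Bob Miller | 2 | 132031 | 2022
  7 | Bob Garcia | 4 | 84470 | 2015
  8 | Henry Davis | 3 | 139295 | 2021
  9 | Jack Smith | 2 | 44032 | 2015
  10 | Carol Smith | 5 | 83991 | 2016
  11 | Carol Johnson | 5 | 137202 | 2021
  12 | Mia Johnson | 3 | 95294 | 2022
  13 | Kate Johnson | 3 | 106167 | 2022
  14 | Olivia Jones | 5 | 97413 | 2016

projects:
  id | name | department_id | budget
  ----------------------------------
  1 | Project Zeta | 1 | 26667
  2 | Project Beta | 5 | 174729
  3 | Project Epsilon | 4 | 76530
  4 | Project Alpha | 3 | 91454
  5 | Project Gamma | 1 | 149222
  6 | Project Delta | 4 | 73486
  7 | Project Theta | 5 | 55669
SELECT c.name, p.name AS department, c.hire_year, c.salary FROM employees c JOIN departments p ON c.department_id = p.id WHERE c.hire_year <= 2021 ORDER BY c.hire_year DESC

Execution result:
name | department | hire_year | salary
Henry Davis | Engineering | 2021 | 139295
Carol Johnson | Support | 2021 | 137202
Eve Martinez | Research | 2019 | 113576
Noah Wilson | Support | 2019 | 99108
Tina Miller | Sales | 2017 | 69236
Quinn Davis | Support | 2017 | 133306
Grace Wilson | Finance | 2016 | 128794
Carol Smith | Support | 2016 | 83991
Olivia Jones | Support | 2016 | 97413
Bob Garcia | Research | 2015 | 84470
Jack Smith | Sales | 2015 | 44032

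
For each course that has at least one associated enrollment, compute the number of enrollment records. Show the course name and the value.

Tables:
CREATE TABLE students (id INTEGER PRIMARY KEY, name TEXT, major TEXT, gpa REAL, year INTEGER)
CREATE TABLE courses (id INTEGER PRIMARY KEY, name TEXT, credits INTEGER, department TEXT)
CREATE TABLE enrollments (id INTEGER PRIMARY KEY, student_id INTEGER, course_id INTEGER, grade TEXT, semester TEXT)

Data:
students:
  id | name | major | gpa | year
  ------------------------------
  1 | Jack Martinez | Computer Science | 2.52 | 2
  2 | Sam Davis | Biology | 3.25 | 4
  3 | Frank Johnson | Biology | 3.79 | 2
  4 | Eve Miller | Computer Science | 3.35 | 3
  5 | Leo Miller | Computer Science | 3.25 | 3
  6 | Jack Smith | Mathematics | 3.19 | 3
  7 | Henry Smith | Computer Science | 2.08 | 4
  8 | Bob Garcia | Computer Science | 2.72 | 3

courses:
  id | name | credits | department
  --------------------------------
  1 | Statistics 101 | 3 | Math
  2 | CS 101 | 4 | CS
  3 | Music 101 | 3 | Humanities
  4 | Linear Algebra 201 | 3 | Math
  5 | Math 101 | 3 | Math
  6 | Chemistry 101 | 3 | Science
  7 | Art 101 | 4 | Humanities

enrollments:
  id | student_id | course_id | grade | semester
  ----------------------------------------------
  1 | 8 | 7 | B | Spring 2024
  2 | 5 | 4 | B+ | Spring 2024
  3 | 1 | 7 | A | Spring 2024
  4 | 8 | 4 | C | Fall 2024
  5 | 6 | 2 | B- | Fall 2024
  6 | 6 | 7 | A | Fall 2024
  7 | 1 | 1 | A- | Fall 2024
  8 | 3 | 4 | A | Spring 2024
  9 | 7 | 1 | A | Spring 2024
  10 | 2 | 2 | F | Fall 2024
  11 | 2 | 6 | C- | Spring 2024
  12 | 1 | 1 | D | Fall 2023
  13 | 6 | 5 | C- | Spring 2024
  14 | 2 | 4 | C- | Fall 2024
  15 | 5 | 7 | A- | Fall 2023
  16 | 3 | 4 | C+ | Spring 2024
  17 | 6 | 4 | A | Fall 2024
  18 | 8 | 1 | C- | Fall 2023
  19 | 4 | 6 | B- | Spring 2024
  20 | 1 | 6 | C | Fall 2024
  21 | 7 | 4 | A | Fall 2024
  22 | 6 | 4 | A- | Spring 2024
SELECT p.name, COUNT(*) AS n FROM enrollments c JOIN courses p ON c.course_id = p.id GROUP BY p.id, p.name

Execution result:
name | n
Statistics 101 | 4
CS 101 | 2
Linear Algebra 201 | 8
Math 101 | 1
Chemistry 101 | 3
Art 101 | 4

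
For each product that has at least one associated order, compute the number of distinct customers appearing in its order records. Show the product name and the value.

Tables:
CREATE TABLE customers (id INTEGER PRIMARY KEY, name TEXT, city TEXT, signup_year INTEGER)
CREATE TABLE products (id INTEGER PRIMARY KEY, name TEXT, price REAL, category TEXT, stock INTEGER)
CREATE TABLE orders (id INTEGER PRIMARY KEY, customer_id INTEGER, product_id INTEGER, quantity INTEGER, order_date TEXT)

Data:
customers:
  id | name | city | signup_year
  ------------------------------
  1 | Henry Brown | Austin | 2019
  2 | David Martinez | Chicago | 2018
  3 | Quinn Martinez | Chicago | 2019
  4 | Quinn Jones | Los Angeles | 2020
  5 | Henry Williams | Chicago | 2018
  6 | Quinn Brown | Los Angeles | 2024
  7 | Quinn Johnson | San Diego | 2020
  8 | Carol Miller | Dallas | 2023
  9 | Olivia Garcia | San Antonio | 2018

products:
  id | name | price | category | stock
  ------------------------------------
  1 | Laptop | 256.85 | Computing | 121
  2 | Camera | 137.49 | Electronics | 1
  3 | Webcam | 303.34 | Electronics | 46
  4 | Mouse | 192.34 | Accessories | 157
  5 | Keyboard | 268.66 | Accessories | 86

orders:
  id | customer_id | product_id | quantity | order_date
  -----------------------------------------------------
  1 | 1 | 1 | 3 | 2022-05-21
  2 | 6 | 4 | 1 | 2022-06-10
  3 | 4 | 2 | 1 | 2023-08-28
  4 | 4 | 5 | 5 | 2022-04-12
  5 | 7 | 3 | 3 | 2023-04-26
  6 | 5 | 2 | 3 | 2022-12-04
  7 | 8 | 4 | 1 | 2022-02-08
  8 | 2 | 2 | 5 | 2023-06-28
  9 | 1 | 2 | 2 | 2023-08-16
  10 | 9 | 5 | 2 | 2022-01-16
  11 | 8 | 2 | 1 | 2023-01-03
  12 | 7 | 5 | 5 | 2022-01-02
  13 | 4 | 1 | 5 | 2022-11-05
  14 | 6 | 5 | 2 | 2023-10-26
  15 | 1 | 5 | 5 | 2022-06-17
SELECT p.name, COUNT(DISTINCT c.customer_id) AS distinct_customer_count FROM orders c JOIN products p ON c.product_id = p.id GROUP BY p.id, p.name

Execution result:
name | distinct_customer_count
Laptop | 2
Camera | 5
Webcam | 1
Mouse | 2
Keyboard | 5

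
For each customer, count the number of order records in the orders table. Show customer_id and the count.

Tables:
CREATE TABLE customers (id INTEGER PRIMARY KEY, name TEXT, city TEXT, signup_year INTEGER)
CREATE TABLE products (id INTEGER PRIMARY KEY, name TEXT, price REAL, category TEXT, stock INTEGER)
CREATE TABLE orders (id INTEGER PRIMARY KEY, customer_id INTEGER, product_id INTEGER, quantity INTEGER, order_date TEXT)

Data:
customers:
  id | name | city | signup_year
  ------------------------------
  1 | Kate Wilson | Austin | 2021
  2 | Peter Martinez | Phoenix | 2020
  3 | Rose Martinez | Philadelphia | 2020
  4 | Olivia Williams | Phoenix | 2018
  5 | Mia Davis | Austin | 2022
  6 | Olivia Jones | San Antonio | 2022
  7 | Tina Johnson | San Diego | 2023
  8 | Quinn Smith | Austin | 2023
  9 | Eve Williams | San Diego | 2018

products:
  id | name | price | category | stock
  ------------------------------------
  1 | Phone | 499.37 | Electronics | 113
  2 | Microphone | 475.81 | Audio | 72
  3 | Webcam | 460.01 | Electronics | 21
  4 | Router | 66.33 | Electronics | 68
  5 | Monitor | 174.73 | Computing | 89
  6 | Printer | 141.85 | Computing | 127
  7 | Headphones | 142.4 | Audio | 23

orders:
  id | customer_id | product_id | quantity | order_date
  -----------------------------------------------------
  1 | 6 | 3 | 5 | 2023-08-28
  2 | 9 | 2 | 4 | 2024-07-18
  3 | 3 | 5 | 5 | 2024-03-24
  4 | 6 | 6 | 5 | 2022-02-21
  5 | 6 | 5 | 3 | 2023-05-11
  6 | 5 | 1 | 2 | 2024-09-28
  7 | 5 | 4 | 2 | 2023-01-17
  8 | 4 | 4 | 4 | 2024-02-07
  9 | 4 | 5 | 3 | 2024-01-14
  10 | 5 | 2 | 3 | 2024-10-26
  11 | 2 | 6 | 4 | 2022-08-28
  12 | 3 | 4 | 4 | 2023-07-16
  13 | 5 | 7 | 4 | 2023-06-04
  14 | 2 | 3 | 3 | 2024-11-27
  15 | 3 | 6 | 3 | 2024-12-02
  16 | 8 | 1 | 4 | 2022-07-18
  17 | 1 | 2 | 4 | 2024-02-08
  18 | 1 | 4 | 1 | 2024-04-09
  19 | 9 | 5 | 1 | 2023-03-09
SELECT customer_id, COUNT(*) AS order_count FROM orders GROUP BY customer_id

Execution result:
customer_id | order_count
1 | 2
2 | 2
3 | 3
4 | 2
5 | 4
6 | 3
8 | 1
9 | 2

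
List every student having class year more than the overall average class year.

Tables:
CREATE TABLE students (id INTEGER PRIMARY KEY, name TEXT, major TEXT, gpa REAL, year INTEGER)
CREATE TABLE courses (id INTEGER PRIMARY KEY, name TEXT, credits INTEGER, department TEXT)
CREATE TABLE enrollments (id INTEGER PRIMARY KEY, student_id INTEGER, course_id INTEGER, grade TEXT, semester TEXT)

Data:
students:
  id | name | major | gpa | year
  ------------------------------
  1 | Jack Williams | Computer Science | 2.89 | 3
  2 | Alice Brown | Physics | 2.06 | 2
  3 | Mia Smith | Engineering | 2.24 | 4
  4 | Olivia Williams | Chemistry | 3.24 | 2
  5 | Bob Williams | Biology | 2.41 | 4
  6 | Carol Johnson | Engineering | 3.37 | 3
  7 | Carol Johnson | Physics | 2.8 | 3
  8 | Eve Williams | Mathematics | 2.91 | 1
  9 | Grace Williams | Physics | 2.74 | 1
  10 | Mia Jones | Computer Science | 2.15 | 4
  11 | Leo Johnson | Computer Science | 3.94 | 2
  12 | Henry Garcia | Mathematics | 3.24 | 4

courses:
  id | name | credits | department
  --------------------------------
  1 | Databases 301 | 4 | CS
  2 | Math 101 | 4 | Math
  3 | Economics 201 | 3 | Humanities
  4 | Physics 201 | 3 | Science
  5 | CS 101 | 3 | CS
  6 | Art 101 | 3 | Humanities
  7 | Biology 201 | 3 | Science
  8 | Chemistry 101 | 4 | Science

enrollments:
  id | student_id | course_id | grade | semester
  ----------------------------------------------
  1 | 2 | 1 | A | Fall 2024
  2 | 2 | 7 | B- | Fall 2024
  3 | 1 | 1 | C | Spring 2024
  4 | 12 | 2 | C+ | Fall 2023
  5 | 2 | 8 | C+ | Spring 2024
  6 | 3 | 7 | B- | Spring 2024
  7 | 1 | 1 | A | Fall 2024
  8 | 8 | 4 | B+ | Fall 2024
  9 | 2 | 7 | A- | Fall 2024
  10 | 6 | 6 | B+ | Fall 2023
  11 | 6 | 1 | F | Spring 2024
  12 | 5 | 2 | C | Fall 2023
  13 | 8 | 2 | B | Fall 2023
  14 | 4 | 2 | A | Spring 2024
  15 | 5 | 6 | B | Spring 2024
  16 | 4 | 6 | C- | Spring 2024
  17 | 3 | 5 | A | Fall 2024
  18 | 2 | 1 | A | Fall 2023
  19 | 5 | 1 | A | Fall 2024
SELECT name, year FROM students WHERE year > (SELECT AVG(year) FROM students)

Execution result:
name | year
Jack Williams | 3
Mia Smith | 4
Bob Williams | 4
Carol Johnson | 3
Carol Johnson | 3
Mia Jones | 4
Henry Garcia | 4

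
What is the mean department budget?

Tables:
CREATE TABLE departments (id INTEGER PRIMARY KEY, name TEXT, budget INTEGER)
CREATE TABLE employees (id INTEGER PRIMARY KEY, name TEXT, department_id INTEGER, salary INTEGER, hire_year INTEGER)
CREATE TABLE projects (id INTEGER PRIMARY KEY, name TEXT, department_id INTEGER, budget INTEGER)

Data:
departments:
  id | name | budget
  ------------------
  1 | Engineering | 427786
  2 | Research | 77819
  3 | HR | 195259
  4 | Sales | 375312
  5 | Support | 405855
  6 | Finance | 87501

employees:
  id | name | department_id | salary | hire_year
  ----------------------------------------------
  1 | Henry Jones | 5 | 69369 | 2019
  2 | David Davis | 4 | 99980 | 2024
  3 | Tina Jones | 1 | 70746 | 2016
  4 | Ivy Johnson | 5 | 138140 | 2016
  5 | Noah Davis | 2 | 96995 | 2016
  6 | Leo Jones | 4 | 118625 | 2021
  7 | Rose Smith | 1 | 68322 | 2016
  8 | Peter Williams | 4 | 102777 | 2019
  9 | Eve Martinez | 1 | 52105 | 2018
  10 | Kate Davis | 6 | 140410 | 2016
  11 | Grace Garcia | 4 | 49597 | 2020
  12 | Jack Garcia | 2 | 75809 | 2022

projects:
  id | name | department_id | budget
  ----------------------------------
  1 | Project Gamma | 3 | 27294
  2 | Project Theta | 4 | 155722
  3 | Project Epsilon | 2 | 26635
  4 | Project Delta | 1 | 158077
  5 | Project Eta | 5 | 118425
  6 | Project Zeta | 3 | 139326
SELECT AVG(budget) FROM departments

Execution result:
261588.67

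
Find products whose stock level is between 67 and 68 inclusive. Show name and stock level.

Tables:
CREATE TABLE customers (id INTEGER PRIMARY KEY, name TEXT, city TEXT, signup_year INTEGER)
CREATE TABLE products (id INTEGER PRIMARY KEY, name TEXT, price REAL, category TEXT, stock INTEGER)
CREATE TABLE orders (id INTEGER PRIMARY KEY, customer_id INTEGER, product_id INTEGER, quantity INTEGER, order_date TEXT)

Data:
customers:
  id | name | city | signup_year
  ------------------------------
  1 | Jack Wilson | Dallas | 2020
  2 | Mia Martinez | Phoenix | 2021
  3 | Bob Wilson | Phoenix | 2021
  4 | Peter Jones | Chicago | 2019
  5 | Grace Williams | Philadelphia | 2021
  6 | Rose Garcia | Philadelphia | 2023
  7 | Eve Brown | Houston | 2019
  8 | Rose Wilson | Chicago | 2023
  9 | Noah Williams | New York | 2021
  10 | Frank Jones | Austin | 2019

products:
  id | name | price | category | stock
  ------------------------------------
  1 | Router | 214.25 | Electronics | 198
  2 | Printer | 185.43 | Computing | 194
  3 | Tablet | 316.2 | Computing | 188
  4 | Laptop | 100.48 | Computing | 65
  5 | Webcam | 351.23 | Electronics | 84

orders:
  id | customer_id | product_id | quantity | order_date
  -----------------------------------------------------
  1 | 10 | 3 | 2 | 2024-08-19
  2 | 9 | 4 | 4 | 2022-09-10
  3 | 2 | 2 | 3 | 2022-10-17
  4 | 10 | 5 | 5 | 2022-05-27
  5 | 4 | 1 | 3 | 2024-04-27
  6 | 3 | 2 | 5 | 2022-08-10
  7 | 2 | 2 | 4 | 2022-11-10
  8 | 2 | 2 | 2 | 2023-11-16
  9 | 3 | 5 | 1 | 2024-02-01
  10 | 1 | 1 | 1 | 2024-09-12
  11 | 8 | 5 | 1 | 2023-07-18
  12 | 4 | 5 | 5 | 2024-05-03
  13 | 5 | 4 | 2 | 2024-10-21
SELECT name, stock FROM products WHERE stock BETWEEN 67 AND 68

Execution result:
(no rows)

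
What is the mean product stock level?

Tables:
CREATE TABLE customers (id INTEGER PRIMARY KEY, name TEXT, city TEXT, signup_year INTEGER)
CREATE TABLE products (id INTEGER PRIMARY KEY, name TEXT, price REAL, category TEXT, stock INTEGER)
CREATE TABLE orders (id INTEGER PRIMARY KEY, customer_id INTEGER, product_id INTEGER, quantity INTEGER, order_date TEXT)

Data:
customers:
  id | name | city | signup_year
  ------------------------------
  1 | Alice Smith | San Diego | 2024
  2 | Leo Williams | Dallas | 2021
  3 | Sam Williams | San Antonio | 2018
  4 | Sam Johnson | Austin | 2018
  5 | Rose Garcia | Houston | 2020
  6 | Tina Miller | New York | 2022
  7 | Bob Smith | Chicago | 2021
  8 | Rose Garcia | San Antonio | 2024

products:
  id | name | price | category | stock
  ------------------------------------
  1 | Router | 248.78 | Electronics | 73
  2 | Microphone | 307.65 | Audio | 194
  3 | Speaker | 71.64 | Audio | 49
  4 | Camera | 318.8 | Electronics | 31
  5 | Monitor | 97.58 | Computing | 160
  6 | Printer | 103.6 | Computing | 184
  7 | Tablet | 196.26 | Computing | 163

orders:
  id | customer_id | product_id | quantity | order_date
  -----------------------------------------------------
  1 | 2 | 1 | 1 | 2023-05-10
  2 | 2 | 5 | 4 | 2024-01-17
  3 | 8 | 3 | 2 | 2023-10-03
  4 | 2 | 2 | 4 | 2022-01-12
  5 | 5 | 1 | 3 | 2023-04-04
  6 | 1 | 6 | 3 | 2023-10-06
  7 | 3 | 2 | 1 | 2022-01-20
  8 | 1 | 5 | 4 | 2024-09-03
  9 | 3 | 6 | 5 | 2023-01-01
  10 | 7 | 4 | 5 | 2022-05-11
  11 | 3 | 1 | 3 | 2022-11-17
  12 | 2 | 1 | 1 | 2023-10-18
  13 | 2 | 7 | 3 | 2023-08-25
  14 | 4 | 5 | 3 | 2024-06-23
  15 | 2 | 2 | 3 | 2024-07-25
SELECT AVG(stock) FROM products

Execution result:
122.00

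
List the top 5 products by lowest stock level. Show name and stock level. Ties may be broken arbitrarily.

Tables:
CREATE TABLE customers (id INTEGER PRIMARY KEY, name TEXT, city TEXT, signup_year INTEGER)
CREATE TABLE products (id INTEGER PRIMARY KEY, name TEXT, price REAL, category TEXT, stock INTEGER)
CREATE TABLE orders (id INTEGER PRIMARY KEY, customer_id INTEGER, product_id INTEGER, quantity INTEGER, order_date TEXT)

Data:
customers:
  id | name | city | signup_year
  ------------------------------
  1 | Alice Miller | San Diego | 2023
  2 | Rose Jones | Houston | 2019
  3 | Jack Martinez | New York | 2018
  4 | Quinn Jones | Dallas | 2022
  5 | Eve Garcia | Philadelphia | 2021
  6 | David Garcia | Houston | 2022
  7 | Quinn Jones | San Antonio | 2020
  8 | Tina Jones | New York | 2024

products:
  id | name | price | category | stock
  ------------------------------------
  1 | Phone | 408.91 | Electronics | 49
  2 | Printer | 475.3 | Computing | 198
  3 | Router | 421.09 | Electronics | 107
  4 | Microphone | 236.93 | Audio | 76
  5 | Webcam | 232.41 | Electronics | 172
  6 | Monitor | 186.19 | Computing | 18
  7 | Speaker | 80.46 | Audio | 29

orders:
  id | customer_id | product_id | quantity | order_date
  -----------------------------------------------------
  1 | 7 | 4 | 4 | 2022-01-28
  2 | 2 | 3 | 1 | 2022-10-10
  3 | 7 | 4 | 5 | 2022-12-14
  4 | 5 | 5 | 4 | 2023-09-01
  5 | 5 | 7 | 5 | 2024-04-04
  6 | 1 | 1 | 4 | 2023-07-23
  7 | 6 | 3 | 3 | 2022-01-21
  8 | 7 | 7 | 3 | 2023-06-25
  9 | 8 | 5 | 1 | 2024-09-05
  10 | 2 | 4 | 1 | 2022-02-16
SELECT name, stock FROM products ORDER BY stock ASC LIMIT 5

Execution result:
name | stock
Monitor | 18
Speaker | 29
Phone | 49
Microphone | 76
Router | 107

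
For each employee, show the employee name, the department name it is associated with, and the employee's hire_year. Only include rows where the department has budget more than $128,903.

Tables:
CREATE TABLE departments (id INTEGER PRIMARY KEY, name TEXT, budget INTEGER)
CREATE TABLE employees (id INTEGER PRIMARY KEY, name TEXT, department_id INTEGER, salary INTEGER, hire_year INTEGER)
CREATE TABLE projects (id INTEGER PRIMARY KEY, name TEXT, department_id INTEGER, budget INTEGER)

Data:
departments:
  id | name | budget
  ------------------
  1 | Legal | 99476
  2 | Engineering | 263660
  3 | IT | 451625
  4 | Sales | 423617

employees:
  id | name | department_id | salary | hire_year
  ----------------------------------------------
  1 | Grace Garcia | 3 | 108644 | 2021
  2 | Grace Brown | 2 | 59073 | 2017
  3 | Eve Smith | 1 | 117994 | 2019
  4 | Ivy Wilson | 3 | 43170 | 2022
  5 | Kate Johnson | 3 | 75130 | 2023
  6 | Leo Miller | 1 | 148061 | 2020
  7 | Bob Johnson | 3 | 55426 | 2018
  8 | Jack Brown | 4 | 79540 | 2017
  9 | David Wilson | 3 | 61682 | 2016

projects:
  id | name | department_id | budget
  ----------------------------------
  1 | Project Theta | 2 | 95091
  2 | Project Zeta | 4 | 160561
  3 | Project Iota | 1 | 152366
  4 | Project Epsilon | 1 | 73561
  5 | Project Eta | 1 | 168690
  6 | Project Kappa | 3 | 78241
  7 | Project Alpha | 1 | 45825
SELECT c.name, p.name AS department, c.hire_year FROM employees c JOIN departments p ON c.department_id = p.id WHERE p.budget > 128903

Execution result:
name | department | hire_year
Grace Garcia | IT | 2021
Grace Brown | Engineering | 2017
Ivy Wilson | IT | 2022
Kate Johnson | IT | 2023
Bob Johnson | IT | 2018
Jack Brown | Sales | 2017
David Wilson | IT | 2016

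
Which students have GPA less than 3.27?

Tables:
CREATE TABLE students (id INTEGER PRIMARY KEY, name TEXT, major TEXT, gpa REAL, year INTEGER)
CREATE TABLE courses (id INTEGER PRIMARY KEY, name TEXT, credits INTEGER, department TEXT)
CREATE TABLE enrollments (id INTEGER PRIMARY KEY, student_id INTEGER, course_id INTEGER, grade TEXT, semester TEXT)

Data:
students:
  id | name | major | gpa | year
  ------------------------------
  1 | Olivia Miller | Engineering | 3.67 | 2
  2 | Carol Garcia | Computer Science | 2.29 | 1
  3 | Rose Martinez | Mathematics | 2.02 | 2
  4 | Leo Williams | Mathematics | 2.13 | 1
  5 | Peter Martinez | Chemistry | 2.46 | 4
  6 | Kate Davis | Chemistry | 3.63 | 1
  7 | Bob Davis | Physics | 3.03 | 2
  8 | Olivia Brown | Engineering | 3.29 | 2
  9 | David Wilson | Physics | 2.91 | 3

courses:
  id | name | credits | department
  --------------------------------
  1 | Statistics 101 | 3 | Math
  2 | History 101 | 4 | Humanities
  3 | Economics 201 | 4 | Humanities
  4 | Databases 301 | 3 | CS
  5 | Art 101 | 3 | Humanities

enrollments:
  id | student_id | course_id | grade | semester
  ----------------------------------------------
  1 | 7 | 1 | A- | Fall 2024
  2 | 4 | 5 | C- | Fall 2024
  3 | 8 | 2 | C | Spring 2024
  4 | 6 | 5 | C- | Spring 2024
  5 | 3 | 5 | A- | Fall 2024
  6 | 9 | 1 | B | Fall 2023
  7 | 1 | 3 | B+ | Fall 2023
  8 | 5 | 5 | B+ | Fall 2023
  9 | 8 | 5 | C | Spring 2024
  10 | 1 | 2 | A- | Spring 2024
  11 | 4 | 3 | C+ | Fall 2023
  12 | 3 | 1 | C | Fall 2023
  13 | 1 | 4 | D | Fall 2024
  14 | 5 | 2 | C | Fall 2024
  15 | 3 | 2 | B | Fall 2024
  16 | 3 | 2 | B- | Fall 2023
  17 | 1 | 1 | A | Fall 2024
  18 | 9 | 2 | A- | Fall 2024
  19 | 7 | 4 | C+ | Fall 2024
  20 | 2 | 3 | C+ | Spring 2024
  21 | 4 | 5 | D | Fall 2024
SELECT name, gpa FROM students WHERE gpa < 3.27

Execution result:
name | gpa
Carol Garcia | 2.29
Rose Martinez | 2.02
Leo Williams | 2.13
Peter Martinez | 2.46
Bob Davis | 3.03
David Wilson | 2.91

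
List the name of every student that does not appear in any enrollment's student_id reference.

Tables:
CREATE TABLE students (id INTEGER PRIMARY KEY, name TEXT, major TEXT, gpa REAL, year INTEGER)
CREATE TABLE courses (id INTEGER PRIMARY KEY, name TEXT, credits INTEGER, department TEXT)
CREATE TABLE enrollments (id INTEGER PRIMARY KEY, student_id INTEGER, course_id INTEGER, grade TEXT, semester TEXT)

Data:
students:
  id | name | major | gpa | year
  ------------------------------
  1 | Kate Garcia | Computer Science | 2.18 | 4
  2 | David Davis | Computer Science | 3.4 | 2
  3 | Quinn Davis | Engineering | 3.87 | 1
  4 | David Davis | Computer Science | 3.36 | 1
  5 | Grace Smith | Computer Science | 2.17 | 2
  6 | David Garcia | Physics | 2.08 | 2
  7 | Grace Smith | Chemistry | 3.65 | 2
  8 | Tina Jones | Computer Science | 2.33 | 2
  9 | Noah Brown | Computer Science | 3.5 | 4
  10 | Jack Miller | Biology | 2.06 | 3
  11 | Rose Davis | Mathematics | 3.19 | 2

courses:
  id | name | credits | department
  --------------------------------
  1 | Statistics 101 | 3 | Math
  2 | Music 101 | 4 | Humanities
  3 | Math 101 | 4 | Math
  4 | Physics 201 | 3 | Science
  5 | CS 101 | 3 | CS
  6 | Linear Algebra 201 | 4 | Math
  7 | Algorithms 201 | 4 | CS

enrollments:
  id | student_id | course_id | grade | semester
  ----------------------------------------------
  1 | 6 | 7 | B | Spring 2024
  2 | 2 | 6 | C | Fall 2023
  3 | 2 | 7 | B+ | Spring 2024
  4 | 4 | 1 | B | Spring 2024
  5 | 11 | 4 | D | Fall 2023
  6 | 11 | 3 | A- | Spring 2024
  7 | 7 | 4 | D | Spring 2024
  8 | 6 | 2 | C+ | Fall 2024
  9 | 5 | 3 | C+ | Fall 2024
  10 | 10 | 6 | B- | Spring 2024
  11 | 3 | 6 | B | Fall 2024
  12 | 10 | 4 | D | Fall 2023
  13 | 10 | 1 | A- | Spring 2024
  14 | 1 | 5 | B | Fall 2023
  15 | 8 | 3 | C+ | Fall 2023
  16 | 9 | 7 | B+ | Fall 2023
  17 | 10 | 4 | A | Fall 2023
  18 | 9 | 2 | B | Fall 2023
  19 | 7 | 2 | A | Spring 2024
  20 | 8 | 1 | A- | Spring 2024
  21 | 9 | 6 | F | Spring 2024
SELECT p.name FROM students p LEFT JOIN enrollments c ON c.student_id = p.id WHERE c.id IS NULL

Execution result:
(no rows)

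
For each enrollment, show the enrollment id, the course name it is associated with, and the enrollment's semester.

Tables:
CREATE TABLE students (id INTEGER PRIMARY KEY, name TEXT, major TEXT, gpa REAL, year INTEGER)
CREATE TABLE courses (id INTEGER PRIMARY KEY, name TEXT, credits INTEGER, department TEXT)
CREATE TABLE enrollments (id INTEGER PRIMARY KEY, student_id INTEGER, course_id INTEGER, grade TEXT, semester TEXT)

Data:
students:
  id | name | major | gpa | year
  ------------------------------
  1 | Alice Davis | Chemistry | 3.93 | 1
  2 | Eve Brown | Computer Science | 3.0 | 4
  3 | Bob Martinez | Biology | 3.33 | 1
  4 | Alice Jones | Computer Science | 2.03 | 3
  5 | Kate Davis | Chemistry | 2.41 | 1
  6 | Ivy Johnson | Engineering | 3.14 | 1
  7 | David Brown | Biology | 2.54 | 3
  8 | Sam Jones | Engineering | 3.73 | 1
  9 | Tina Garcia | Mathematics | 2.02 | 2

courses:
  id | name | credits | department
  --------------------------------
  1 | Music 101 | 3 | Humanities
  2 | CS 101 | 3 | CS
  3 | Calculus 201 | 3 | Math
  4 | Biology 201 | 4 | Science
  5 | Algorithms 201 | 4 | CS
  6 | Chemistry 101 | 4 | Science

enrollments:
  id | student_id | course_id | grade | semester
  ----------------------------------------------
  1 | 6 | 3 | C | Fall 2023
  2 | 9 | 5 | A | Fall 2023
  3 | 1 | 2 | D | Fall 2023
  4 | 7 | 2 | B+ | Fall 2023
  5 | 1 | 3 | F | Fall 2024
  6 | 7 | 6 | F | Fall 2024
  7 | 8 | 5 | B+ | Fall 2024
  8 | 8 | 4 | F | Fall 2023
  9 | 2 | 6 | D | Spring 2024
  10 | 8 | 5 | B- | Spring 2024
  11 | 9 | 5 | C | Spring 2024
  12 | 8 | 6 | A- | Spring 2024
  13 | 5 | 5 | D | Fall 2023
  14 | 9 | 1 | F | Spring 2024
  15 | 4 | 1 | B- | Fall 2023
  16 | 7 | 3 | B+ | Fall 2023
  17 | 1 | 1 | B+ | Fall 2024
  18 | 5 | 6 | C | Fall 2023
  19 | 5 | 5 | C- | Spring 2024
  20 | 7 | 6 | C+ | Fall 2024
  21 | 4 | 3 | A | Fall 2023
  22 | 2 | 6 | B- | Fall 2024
SELECT c.id, p.name AS course, c.semester FROM enrollments c JOIN courses p ON c.course_id = p.id

Execution result:
id | course | semester
1 | Calculus 201 | Fall 2023
2 | Algorithms 201 | Fall 2023
3 | CS 101 | Fall 2023
4 | CS 101 | Fall 2023
5 | Calculus 201 | Fall 2024
6 | Chemistry 101 | Fall 2024
7 | Algorithms 201 | Fall 2024
8 | Biology 201 | Fall 2023
9 | Chemistry 101 | Spring 2024
10 | Algorithms 201 | Spring 2024
11 | Algorithms 201 | Spring 2024
12 | Chemistry 101 | Spring 2024
13 | Algorithms 201 | Fall 2023
14 | Music 101 | Spring 2024
15 | Music 101 | Fall 2023
16 | Calculus 201 | Fall 2023
17 | Music 101 | Fall 2024
18 | Chemistry 101 | Fall 2023
19 | Algorithms 201 | Spring 2024
20 | Chemistry 101 | Fall 2024
21 | Calculus 201 | Fall 2023
22 | Chemistry 101 | Fall 2024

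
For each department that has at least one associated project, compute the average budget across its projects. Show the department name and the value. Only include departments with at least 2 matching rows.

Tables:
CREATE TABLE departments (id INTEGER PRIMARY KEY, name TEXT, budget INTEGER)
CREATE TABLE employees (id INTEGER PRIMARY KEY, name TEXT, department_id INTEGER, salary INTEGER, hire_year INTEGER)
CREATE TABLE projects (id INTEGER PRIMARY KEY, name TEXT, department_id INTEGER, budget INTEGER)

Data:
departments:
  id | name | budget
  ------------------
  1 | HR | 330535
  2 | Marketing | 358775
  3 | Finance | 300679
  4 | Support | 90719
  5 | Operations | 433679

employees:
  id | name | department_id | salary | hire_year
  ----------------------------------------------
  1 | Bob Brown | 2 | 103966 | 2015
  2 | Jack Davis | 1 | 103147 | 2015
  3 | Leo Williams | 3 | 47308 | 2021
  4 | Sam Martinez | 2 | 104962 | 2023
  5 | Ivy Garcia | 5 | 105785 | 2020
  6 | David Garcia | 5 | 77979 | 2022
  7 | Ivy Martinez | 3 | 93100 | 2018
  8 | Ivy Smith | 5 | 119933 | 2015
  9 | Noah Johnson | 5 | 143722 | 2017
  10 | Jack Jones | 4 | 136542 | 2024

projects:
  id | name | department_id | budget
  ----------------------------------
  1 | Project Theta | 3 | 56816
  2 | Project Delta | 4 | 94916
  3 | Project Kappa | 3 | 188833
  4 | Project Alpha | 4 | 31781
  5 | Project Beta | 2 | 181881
SELECT p.name, AVG(c.budget) AS avg_budget FROM projects c JOIN departments p ON c.department_id = p.id GROUP BY p.id, p.name HAVING COUNT(*) >= 2

Execution result:
name | avg_budget
Finance | 122824.50
Support | 63348.50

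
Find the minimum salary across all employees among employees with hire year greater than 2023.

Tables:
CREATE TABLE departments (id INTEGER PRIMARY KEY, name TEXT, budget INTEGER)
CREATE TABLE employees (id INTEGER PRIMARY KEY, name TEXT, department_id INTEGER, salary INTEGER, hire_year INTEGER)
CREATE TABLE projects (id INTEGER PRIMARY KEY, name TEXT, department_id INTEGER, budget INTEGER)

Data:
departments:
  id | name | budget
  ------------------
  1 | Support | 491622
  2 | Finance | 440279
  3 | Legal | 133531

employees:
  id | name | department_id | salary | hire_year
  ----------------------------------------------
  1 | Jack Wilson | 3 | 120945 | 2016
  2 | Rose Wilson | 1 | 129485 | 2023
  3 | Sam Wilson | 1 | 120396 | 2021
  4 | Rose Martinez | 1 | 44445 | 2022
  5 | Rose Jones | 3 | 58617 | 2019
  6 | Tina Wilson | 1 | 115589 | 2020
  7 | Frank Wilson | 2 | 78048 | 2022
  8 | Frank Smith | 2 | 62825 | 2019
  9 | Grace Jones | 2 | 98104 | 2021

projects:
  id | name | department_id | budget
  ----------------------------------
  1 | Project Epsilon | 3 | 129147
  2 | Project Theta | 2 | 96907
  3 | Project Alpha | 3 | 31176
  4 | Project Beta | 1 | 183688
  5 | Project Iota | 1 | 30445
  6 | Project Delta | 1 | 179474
SELECT MIN(salary) FROM employees WHERE hire_year > 2023

Execution result:
NULL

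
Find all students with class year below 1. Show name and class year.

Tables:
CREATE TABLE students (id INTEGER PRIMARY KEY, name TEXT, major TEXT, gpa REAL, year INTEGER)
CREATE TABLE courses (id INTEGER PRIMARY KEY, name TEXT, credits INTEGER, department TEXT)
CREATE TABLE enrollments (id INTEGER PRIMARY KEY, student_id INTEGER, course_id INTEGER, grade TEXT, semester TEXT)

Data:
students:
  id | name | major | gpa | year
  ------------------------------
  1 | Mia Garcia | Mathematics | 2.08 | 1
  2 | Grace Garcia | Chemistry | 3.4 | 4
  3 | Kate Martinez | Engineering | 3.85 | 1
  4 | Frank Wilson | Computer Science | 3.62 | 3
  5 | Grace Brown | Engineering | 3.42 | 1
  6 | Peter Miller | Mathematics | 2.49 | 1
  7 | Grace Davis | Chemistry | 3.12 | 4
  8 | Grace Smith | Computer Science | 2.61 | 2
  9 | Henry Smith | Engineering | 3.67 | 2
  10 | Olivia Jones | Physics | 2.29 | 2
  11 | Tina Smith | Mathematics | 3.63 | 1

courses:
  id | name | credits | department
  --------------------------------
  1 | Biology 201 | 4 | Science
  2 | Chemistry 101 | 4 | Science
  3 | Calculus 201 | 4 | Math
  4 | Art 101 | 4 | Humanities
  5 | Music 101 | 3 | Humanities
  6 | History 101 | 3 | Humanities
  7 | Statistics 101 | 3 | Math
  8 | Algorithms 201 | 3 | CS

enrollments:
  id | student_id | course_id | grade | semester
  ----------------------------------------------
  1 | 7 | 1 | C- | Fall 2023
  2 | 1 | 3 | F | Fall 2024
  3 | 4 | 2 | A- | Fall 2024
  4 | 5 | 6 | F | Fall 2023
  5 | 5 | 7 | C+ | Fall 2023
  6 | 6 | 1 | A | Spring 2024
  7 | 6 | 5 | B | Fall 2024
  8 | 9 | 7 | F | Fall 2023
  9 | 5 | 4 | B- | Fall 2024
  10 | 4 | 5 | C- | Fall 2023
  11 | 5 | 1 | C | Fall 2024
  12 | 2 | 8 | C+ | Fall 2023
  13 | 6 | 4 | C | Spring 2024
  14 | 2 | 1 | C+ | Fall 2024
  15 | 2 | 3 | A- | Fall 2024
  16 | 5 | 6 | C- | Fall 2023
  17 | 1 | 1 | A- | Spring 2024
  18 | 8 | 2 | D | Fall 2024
SELECT name, year FROM students WHERE year < 1

Execution result:
(no rows)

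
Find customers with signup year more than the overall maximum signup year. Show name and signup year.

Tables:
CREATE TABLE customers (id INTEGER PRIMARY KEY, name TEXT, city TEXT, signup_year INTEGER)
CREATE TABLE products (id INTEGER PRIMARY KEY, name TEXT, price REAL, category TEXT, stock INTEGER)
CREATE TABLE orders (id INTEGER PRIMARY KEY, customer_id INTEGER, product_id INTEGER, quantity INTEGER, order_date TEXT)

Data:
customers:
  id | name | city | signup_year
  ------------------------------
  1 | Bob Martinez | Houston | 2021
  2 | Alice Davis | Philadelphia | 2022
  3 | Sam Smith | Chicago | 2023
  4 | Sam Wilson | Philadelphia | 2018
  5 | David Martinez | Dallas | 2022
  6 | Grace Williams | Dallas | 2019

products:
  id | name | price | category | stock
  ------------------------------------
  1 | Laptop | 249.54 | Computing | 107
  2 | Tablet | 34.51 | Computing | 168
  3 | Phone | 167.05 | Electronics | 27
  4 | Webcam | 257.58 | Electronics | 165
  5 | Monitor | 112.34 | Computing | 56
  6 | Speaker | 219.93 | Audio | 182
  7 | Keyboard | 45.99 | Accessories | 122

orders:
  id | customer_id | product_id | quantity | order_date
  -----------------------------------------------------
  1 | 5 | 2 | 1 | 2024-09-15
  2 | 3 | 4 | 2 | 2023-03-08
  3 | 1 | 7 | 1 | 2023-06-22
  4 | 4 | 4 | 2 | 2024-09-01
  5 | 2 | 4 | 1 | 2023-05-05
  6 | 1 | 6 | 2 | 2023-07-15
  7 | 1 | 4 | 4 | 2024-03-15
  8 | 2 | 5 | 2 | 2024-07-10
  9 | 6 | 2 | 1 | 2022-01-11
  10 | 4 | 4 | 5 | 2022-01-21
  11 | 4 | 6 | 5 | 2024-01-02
SELECT name, signup_year FROM customers WHERE signup_year > (SELECT MAX(signup_year) FROM customers)

Execution result:
(no rows)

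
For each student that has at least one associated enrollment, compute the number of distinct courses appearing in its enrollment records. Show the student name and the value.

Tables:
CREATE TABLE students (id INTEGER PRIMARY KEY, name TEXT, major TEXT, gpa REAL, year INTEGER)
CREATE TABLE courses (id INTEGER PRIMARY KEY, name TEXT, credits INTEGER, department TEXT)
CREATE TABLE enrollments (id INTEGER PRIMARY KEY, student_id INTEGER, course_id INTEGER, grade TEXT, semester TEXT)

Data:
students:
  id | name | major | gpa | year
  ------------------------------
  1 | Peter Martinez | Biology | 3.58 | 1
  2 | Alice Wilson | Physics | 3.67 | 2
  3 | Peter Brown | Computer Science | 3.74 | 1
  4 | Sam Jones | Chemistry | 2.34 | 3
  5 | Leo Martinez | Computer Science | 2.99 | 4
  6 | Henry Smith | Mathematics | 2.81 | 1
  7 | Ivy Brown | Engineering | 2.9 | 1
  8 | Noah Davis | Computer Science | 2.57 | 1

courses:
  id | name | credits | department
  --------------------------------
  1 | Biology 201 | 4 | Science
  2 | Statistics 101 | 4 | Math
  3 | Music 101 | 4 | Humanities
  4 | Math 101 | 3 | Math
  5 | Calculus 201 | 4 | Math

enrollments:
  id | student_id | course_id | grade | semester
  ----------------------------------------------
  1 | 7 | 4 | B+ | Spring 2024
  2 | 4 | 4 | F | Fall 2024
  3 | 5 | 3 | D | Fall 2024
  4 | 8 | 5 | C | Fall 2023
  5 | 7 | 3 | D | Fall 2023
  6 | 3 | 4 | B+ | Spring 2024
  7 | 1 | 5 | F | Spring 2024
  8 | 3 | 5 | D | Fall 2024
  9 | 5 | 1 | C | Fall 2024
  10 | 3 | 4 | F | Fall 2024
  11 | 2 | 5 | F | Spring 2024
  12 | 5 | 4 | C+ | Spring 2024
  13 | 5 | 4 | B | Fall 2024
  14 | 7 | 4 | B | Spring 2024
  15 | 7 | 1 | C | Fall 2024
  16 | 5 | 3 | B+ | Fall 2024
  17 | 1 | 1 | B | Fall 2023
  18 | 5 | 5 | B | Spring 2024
SELECT p.name, COUNT(DISTINCT c.course_id) AS distinct_course_count FROM enrollments c JOIN students p ON c.student_id = p.id GROUP BY p.id, p.name

Execution result:
name | distinct_course_count
Peter Martinez | 2
Alice Wilson | 1
Peter Brown | 2
Sam Jones | 1
Leo Martinez | 4
Ivy Brown | 3
Noah Davis | 1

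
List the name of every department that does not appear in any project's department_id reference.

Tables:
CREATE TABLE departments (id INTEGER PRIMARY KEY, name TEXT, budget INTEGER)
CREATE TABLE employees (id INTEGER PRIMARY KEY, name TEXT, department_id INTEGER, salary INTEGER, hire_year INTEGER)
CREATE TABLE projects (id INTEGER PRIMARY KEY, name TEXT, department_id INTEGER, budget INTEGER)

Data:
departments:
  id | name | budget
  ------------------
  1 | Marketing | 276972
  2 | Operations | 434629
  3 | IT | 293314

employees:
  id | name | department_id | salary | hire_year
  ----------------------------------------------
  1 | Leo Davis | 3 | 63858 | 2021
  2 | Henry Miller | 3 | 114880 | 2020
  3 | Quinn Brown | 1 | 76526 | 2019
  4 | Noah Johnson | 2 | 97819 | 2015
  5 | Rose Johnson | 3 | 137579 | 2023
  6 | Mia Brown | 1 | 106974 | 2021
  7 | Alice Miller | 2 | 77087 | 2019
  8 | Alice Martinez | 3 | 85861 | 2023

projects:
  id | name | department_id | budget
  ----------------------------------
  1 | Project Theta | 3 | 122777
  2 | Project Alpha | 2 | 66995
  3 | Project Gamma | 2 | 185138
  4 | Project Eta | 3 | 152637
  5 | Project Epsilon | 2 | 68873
SELECT p.name FROM departments p LEFT JOIN projects c ON c.department_id = p.id WHERE c.id IS NULL

Execution result:
Marketing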